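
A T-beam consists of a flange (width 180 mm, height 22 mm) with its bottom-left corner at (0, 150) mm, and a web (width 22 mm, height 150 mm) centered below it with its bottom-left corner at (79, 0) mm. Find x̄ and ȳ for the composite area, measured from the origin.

x̄ = 90.00 mm, ȳ = 121.91 mm

Part | A | x̄ᵢ | ȳᵢ | A·x̄ᵢ | A·ȳᵢ
web | 3300.00 | 90.00 | 75.00 | 297000.00 | 247500.00
flange | 3960.00 | 90.00 | 161.00 | 356400.00 | 637560.00
Σ | 7260.00 |  |  | 653400.00 | 885060.00
x̄ = 653400.00 / 7260.00 = 90.00 mm
ȳ = 885060.00 / 7260.00 = 121.91 mm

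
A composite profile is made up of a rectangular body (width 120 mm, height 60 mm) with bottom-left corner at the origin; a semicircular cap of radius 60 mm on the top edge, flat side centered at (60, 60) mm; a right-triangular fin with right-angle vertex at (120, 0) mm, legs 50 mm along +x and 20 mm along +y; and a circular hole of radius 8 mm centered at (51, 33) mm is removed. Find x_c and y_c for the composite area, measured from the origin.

x_c = 63.05 mm, y_c = 52.91 mm

Part | A | x̄ᵢ | ȳᵢ | A·x̄ᵢ | A·ȳᵢ
rectangular body | 7200.00 | 60.00 | 30.00 | 432000.00 | 216000.00
semicircular top | 5654.87 | 60.00 | 85.46 | 339292.01 | 483292.01
triangular fin | 500.00 | 136.67 | 6.67 | 68333.33 | 3333.33
hole | -201.06 | 51.00 | 33.00 | -10254.16 | -6635.04
Σ | 13153.80 |  |  | 829371.18 | 695990.30
x_c = 829371.18 / 13153.80 = 63.05 mm
y_c = 695990.30 / 13153.80 = 52.91 mm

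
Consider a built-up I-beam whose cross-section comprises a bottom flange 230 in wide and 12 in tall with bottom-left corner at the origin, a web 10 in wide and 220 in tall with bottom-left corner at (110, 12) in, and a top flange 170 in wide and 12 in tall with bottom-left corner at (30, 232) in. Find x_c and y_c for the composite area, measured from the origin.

bottom flange: A = 230 × 12 = 2760.00, centroid at (115.00, 6.00).
web: A = 10 × 220 = 2200.00, centroid at (115.00, 122.00).
top flange: A = 170 × 12 = 2040.00, centroid at (115.00, 238.00).
ΣA = 7000.00 in², ΣAx_c = 805000.00 in³, ΣAy_c = 770480.00 in³.
x_c = 805000.00/7000.00 = 115.00 in; y_c = 770480.00/7000.00 = 110.07 in.

x_c = 115.00 in, y_c = 110.07 in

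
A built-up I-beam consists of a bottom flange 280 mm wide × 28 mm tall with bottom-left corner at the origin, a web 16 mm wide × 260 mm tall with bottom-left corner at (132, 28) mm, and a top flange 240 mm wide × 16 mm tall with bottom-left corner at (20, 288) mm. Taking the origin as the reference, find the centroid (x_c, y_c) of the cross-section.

Part | A | x̄ᵢ | ȳᵢ | A·x̄ᵢ | A·ȳᵢ
bottom flange | 7840.00 | 140.00 | 14.00 | 1097600.00 | 109760.00
web | 4160.00 | 140.00 | 158.00 | 582400.00 | 657280.00
top flange | 3840.00 | 140.00 | 296.00 | 537600.00 | 1136640.00
Σ | 15840.00 |  |  | 2217600.00 | 1903680.00
x_c = 2217600.00 / 15840.00 = 140.00 mm
y_c = 1903680.00 / 15840.00 = 120.18 mm

x_c = 140.00 mm, y_c = 120.18 mm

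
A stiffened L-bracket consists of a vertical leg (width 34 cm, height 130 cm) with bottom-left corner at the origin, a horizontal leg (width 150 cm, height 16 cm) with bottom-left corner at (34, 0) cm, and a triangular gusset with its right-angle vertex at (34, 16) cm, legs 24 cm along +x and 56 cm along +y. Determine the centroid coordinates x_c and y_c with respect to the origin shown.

x_c = 48.71 cm, y_c = 44.02 cm

vertical leg: A = 34 × 130 = 4420.00, centroid at (17.00, 65.00).
horizontal leg: A = 150 × 16 = 2400.00, centroid at (109.00, 8.00).
gusset: A = ½·24·56 = 672.00, centroid at (42.00, 34.67).
ΣA = 7492.00 cm²
ΣAx_c = (4420.00)(17.00) + (2400.00)(109.00) + (672.00)(42.00) = 364964.00 cm³
ΣAy_c = (4420.00)(65.00) + (2400.00)(8.00) + (672.00)(34.67) = 329796.00 cm³
x_c = 364964.00 / 7492.00 = 48.71 cm
y_c = 329796.00 / 7492.00 = 44.02 cm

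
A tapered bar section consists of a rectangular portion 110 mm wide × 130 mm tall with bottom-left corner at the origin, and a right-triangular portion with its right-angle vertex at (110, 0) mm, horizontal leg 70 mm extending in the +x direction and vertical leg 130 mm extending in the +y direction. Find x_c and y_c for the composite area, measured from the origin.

Part | A | x̄ᵢ | ȳᵢ | A·x̄ᵢ | A·ȳᵢ
rectangular portion | 14300.00 | 55.00 | 65.00 | 786500.00 | 929500.00
triangular portion | 4550.00 | 133.33 | 43.33 | 606666.67 | 197166.67
Σ | 18850.00 |  |  | 1393166.67 | 1126666.67
x_c = 1393166.67 / 18850.00 = 73.91 mm
y_c = 1126666.67 / 18850.00 = 59.77 mm

x_c = 73.91 mm, y_c = 59.77 mm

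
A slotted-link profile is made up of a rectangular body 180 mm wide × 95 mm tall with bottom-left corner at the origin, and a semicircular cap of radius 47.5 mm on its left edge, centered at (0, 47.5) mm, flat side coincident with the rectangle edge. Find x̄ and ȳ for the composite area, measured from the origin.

Part | A | x̄ᵢ | ȳᵢ | A·x̄ᵢ | A·ȳᵢ
rectangular body | 17100.00 | 90.00 | 47.50 | 1539000.00 | 812250.00
semicircular end | 3544.11 | -20.16 | 47.50 | -71447.92 | 168345.19
Σ | 20644.11 |  |  | 1467552.08 | 980595.19
x̄ = 1467552.08 / 20644.11 = 71.09 mm
ȳ = 980595.19 / 20644.11 = 47.50 mm

x̄ = 71.09 mm, ȳ = 47.50 mm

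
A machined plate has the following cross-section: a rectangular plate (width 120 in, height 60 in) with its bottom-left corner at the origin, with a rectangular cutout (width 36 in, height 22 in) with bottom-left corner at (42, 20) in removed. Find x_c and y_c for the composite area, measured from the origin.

plate: A = 120 × 60 = 7200.00, centroid at (60.00, 30.00).
hole: A = −(36 × 22) = -792.00, centroid at (60.00, 31.00).
ΣA = 6408.00 in²
ΣAx_c = (7200.00)(60.00) + (-792.00)(60.00) = 384480.00 in³
ΣAy_c = (7200.00)(30.00) + (-792.00)(31.00) = 191448.00 in³
x_c = 384480.00 / 6408.00 = 60.00 in
y_c = 191448.00 / 6408.00 = 29.88 in

x_c = 60.00 in, y_c = 29.88 in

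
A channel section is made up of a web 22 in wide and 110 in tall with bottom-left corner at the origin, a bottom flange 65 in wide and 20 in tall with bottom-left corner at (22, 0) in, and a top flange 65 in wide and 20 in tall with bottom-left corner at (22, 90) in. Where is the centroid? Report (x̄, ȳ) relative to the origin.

x̄ = 33.53 in, ȳ = 55.00 in

web: A = 22 × 110 = 2420.00, centroid at (11.00, 55.00).
bottom flange: A = 65 × 20 = 1300.00, centroid at (54.50, 10.00).
top flange: A = 65 × 20 = 1300.00, centroid at (54.50, 100.00).
ΣA = 5020.00 in²
ΣAx̄ = (2420.00)(11.00) + (1300.00)(54.50) + (1300.00)(54.50) = 168320.00 in³
ΣAȳ = (2420.00)(55.00) + (1300.00)(10.00) + (1300.00)(100.00) = 276100.00 in³
x̄ = 168320.00 / 5020.00 = 33.53 in
ȳ = 276100.00 / 5020.00 = 55.00 in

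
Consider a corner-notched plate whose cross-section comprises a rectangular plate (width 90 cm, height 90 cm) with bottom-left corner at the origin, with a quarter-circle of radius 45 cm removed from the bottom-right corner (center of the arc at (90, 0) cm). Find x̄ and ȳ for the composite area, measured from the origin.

plate: A = 90 × 90 = 8100.00, centroid at (45.00, 45.00).
removed quarter-circle: A = −¼π·45² = -1590.43, centroid at (70.90, 19.10).
ΣA = 6509.57 cm²
ΣAx̄ = (8100.00)(45.00) + (-1590.43)(70.90) = 251736.18 cm³
ΣAȳ = (8100.00)(45.00) + (-1590.43)(19.10) = 334125.00 cm³
x̄ = 251736.18 / 6509.57 = 38.67 cm
ȳ = 334125.00 / 6509.57 = 51.33 cm

x̄ = 38.67 cm, ȳ = 51.33 cm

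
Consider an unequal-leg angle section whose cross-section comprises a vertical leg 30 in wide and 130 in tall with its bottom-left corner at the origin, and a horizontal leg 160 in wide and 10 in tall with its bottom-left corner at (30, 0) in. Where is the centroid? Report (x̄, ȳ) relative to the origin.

x̄ = 42.64 in, ȳ = 47.55 in

Part | A | x̄ᵢ | ȳᵢ | A·x̄ᵢ | A·ȳᵢ
vertical leg | 3900.00 | 15.00 | 65.00 | 58500.00 | 253500.00
horizontal leg | 1600.00 | 110.00 | 5.00 | 176000.00 | 8000.00
Σ | 5500.00 |  |  | 234500.00 | 261500.00
x̄ = 234500.00 / 5500.00 = 42.64 in
ȳ = 261500.00 / 5500.00 = 47.55 in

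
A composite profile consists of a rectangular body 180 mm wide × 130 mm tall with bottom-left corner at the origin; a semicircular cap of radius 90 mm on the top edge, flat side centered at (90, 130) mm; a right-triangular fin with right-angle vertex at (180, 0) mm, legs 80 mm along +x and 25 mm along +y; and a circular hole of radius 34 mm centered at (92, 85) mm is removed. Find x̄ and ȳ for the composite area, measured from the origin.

rectangular body: A = 180 × 130 = 23400.00, centroid at (90.00, 65.00).
semicircular top: A = ½π·90² = 12723.45, centroid at (90.00, 168.20).
triangular fin: A = ½·80·25 = 1000.00, centroid at (206.67, 8.33).
hole: A = −π·34² = -3631.68, centroid at (92.00, 85.00).
ΣA = 33491.77 mm²
ΣAx̄ = (23400.00)(90.00) + (12723.45)(90.00) + (1000.00)(206.67) + (-3631.68)(92.00) = 3123662.53 mm³
ΣAȳ = (23400.00)(65.00) + (12723.45)(168.20) + (1000.00)(8.33) + (-3631.68)(85.00) = 3360688.97 mm³
x̄ = 3123662.53 / 33491.77 = 93.27 mm
ȳ = 3360688.97 / 33491.77 = 100.34 mm

x̄ = 93.27 mm, ȳ = 100.34 mm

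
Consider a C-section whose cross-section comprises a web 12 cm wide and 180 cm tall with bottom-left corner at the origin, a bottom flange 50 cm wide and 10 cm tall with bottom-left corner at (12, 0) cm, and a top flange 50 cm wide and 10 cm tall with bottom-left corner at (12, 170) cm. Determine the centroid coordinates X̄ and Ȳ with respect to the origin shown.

X̄ = 15.81 cm, Ȳ = 90.00 cm

web: A = 12 × 180 = 2160.00, centroid at (6.00, 90.00).
bottom flange: A = 50 × 10 = 500.00, centroid at (37.00, 5.00).
top flange: A = 50 × 10 = 500.00, centroid at (37.00, 175.00).
ΣA = 3160.00 cm²
ΣAX̄ = (2160.00)(6.00) + (500.00)(37.00) + (500.00)(37.00) = 49960.00 cm³
ΣAȲ = (2160.00)(90.00) + (500.00)(5.00) + (500.00)(175.00) = 284400.00 cm³
X̄ = 49960.00 / 3160.00 = 15.81 cm
Ȳ = 284400.00 / 3160.00 = 90.00 cm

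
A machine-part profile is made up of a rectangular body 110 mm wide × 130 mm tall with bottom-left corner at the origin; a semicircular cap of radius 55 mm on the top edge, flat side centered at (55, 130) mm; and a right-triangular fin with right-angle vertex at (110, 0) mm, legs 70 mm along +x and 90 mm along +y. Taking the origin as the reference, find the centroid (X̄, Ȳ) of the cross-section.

X̄ = 66.11 mm, Ȳ = 78.94 mm

rectangular body: A = 110 × 130 = 14300.00, centroid at (55.00, 65.00).
semicircular top: A = ½π·55² = 4751.66, centroid at (55.00, 153.34).
triangular fin: A = ½·70·90 = 3150.00, centroid at (133.33, 30.00).
ΣA = 22201.66 mm², ΣAX̄ = 1467841.24 mm³, ΣAȲ = 1752632.32 mm³.
X̄ = 1467841.24/22201.66 = 66.11 mm; Ȳ = 1752632.32/22201.66 = 78.94 mm.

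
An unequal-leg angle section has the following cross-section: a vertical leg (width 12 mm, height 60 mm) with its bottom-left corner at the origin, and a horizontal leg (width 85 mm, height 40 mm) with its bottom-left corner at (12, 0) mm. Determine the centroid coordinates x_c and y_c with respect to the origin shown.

x_c = 46.02 mm, y_c = 21.75 mm

vertical leg: A = 12 × 60 = 720.00, centroid at (6.00, 30.00).
horizontal leg: A = 85 × 40 = 3400.00, centroid at (54.50, 20.00).
ΣA = 4120.00 mm², ΣAx_c = 189620.00 mm³, ΣAy_c = 89600.00 mm³.
x_c = 189620.00/4120.00 = 46.02 mm; y_c = 89600.00/4120.00 = 21.75 mm.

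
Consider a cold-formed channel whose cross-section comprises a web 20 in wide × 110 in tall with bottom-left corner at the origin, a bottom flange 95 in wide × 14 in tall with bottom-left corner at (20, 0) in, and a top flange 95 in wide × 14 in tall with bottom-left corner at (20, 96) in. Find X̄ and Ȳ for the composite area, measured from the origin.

web: A = 20 × 110 = 2200.00, centroid at (10.00, 55.00).
bottom flange: A = 95 × 14 = 1330.00, centroid at (67.50, 7.00).
top flange: A = 95 × 14 = 1330.00, centroid at (67.50, 103.00).
ΣA = 4860.00 in², ΣAX̄ = 201550.00 in³, ΣAȲ = 267300.00 in³.
X̄ = 201550.00/4860.00 = 41.47 in; Ȳ = 267300.00/4860.00 = 55.00 in.

X̄ = 41.47 in, Ȳ = 55.00 in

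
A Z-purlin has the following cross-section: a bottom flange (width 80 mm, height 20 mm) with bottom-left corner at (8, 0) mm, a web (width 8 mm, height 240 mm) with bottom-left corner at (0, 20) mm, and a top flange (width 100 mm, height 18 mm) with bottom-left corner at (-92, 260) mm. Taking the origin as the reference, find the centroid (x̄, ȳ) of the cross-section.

x̄ = 1.67 mm, ȳ = 144.55 mm

bottom flange: A = 80 × 20 = 1600.00, centroid at (48.00, 10.00).
web: A = 8 × 240 = 1920.00, centroid at (4.00, 140.00).
top flange: A = 100 × 18 = 1800.00, centroid at (-42.00, 269.00).
ΣA = 5320.00 mm², ΣAx̄ = 8880.00 mm³, ΣAȳ = 769000.00 mm³.
x̄ = 8880.00/5320.00 = 1.67 mm; ȳ = 769000.00/5320.00 = 144.55 mm.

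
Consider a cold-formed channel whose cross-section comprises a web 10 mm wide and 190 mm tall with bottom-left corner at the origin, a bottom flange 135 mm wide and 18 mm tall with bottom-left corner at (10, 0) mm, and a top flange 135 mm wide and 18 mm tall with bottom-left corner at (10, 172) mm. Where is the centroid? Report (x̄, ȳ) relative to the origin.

Part | A | x̄ᵢ | ȳᵢ | A·x̄ᵢ | A·ȳᵢ
web | 1900.00 | 5.00 | 95.00 | 9500.00 | 180500.00
bottom flange | 2430.00 | 77.50 | 9.00 | 188325.00 | 21870.00
top flange | 2430.00 | 77.50 | 181.00 | 188325.00 | 439830.00
Σ | 6760.00 |  |  | 386150.00 | 642200.00
x̄ = 386150.00 / 6760.00 = 57.12 mm
ȳ = 642200.00 / 6760.00 = 95.00 mm

x̄ = 57.12 mm, ȳ = 95.00 mm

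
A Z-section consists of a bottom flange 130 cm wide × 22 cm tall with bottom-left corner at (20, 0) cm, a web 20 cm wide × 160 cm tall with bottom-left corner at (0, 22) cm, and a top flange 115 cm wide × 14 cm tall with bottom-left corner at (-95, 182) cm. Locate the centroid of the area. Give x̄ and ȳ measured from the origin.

x̄ = 28.00 cm, ȳ = 86.33 cm

bottom flange: A = 130 × 22 = 2860.00, centroid at (85.00, 11.00).
web: A = 20 × 160 = 3200.00, centroid at (10.00, 102.00).
top flange: A = 115 × 14 = 1610.00, centroid at (-37.50, 189.00).
ΣA = 7670.00 cm², ΣAx̄ = 214725.00 cm³, ΣAȳ = 662150.00 cm³.
x̄ = 214725.00/7670.00 = 28.00 cm; ȳ = 662150.00/7670.00 = 86.33 cm.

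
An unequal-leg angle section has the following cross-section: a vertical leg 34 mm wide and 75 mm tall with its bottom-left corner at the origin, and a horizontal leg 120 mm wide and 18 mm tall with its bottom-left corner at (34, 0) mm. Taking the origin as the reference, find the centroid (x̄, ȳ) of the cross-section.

Part | A | x̄ᵢ | ȳᵢ | A·x̄ᵢ | A·ȳᵢ
vertical leg | 2550.00 | 17.00 | 37.50 | 43350.00 | 95625.00
horizontal leg | 2160.00 | 94.00 | 9.00 | 203040.00 | 19440.00
Σ | 4710.00 |  |  | 246390.00 | 115065.00
x̄ = 246390.00 / 4710.00 = 52.31 mm
ȳ = 115065.00 / 4710.00 = 24.43 mm

x̄ = 52.31 mm, ȳ = 24.43 mm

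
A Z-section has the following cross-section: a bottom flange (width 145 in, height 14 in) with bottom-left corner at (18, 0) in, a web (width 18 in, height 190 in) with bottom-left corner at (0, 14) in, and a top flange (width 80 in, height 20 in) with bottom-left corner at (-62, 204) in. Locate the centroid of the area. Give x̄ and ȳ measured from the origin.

bottom flange: A = 145 × 14 = 2030.00, centroid at (90.50, 7.00).
web: A = 18 × 190 = 3420.00, centroid at (9.00, 109.00).
top flange: A = 80 × 20 = 1600.00, centroid at (-22.00, 214.00).
ΣA = 7050.00 in²
ΣAx̄ = (2030.00)(90.50) + (3420.00)(9.00) + (1600.00)(-22.00) = 179295.00 in³
ΣAȳ = (2030.00)(7.00) + (3420.00)(109.00) + (1600.00)(214.00) = 729390.00 in³
x̄ = 179295.00 / 7050.00 = 25.43 in
ȳ = 729390.00 / 7050.00 = 103.46 in

x̄ = 25.43 in, ȳ = 103.46 in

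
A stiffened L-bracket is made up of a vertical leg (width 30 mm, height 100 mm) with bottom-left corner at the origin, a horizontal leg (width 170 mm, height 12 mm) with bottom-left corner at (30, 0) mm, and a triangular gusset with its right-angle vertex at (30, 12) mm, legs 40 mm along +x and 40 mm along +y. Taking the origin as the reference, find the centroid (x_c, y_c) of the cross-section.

vertical leg: A = 30 × 100 = 3000.00, centroid at (15.00, 50.00).
horizontal leg: A = 170 × 12 = 2040.00, centroid at (115.00, 6.00).
gusset: A = ½·40·40 = 800.00, centroid at (43.33, 25.33).
ΣA = 5840.00 mm², ΣAx_c = 314266.67 mm³, ΣAy_c = 182506.67 mm³.
x_c = 314266.67/5840.00 = 53.81 mm; y_c = 182506.67/5840.00 = 31.25 mm.

x_c = 53.81 mm, y_c = 31.25 mm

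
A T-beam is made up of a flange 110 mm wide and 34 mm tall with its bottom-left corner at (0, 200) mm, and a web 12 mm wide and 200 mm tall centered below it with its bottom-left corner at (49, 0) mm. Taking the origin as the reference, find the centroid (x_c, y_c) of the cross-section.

x_c = 55.00 mm, y_c = 171.27 mm

web: A = 12 × 200 = 2400.00, centroid at (55.00, 100.00).
flange: A = 110 × 34 = 3740.00, centroid at (55.00, 217.00).
ΣA = 6140.00 mm²
ΣAx_c = (2400.00)(55.00) + (3740.00)(55.00) = 337700.00 mm³
ΣAy_c = (2400.00)(100.00) + (3740.00)(217.00) = 1051580.00 mm³
x_c = 337700.00 / 6140.00 = 55.00 mm
y_c = 1051580.00 / 6140.00 = 171.27 mm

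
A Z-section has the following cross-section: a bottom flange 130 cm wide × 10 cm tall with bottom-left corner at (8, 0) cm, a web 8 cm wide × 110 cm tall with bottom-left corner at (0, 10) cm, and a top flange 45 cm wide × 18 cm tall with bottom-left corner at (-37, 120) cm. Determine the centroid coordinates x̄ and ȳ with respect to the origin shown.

x̄ = 28.99 cm, ȳ = 56.25 cm

bottom flange: A = 130 × 10 = 1300.00, centroid at (73.00, 5.00).
web: A = 8 × 110 = 880.00, centroid at (4.00, 65.00).
top flange: A = 45 × 18 = 810.00, centroid at (-14.50, 129.00).
ΣA = 2990.00 cm², ΣAx̄ = 86675.00 cm³, ΣAȳ = 168190.00 cm³.
x̄ = 86675.00/2990.00 = 28.99 cm; ȳ = 168190.00/2990.00 = 56.25 cm.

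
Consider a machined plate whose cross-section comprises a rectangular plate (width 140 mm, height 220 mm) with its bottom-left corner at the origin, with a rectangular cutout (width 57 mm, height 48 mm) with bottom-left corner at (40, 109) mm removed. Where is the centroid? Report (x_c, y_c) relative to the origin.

Part | A | x̄ᵢ | ȳᵢ | A·x̄ᵢ | A·ȳᵢ
plate | 30800.00 | 70.00 | 110.00 | 2156000.00 | 3388000.00
hole | -2736.00 | 68.50 | 133.00 | -187416.00 | -363888.00
Σ | 28064.00 |  |  | 1968584.00 | 3024112.00
x_c = 1968584.00 / 28064.00 = 70.15 mm
y_c = 3024112.00 / 28064.00 = 107.76 mm

x_c = 70.15 mm, y_c = 107.76 mm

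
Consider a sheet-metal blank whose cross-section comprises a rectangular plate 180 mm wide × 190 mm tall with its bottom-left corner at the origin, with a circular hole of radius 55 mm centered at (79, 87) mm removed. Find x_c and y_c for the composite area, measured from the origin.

x_c = 94.23 mm, y_c = 98.08 mm

plate: A = 180 × 190 = 34200.00, centroid at (90.00, 95.00).
hole: A = −π·55² = -9503.32, centroid at (79.00, 87.00).
ΣA = 24696.68 mm²
ΣAx_c = (34200.00)(90.00) + (-9503.32)(79.00) = 2327237.90 mm³
ΣAy_c = (34200.00)(95.00) + (-9503.32)(87.00) = 2422211.35 mm³
x_c = 2327237.90 / 24696.68 = 94.23 mm
y_c = 2422211.35 / 24696.68 = 98.08 mm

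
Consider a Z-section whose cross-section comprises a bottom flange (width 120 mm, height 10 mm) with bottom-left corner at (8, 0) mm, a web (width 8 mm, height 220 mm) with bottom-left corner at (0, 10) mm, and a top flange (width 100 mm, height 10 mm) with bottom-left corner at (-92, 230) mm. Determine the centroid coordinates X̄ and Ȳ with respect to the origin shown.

X̄ = 11.78 mm, Ȳ = 114.19 mm

bottom flange: A = 120 × 10 = 1200.00, centroid at (68.00, 5.00).
web: A = 8 × 220 = 1760.00, centroid at (4.00, 120.00).
top flange: A = 100 × 10 = 1000.00, centroid at (-42.00, 235.00).
ΣA = 3960.00 mm²
ΣAX̄ = (1200.00)(68.00) + (1760.00)(4.00) + (1000.00)(-42.00) = 46640.00 mm³
ΣAȲ = (1200.00)(5.00) + (1760.00)(120.00) + (1000.00)(235.00) = 452200.00 mm³
X̄ = 46640.00 / 3960.00 = 11.78 mm
Ȳ = 452200.00 / 3960.00 = 114.19 mm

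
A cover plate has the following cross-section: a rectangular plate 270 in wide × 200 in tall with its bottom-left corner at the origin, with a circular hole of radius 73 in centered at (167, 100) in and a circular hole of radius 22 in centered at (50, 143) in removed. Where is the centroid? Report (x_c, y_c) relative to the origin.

x_c = 123.63 in, y_c = 98.17 in

plate: A = 270 × 200 = 54000.00, centroid at (135.00, 100.00).
hole 1: A = −π·73² = -16741.55, centroid at (167.00, 100.00).
hole 2: A = −π·22² = -1520.53, centroid at (50.00, 143.00).
ΣA = 35737.92 in²
ΣAx_c = (54000.00)(135.00) + (-16741.55)(167.00) + (-1520.53)(50.00) = 4418135.07 in³
ΣAy_c = (54000.00)(100.00) + (-16741.55)(100.00) + (-1520.53)(143.00) = 3508409.36 in³
x_c = 4418135.07 / 35737.92 = 123.63 in
y_c = 3508409.36 / 35737.92 = 98.17 in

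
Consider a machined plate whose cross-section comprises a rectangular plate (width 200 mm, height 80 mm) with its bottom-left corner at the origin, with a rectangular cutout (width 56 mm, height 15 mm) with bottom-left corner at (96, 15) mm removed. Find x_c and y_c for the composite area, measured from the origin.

x_c = 98.67 mm, y_c = 40.97 mm

plate: A = 200 × 80 = 16000.00, centroid at (100.00, 40.00).
hole: A = −(56 × 15) = -840.00, centroid at (124.00, 22.50).
ΣA = 15160.00 mm², ΣAx_c = 1495840.00 mm³, ΣAy_c = 621100.00 mm³.
x_c = 1495840.00/15160.00 = 98.67 mm; y_c = 621100.00/15160.00 = 40.97 mm.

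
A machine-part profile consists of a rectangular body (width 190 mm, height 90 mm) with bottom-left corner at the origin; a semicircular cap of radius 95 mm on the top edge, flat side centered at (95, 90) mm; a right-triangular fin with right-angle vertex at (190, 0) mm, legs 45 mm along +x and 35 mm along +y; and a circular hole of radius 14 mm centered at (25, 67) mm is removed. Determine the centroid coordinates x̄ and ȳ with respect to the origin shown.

rectangular body: A = 190 × 90 = 17100.00, centroid at (95.00, 45.00).
semicircular top: A = ½π·95² = 14176.44, centroid at (95.00, 130.32).
triangular fin: A = ½·45·35 = 787.50, centroid at (205.00, 11.67).
hole: A = −π·14² = -615.75, centroid at (25.00, 67.00).
ΣA = 31448.18 mm²
ΣAx̄ = (17100.00)(95.00) + (14176.44)(95.00) + (787.50)(205.00) + (-615.75)(25.00) = 3117305.20 mm³
ΣAȳ = (17100.00)(45.00) + (14176.44)(130.32) + (787.50)(11.67) + (-615.75)(67.00) = 2584894.76 mm³
x̄ = 3117305.20 / 31448.18 = 99.13 mm
ȳ = 2584894.76 / 31448.18 = 82.20 mm

x̄ = 99.13 mm, ȳ = 82.20 mm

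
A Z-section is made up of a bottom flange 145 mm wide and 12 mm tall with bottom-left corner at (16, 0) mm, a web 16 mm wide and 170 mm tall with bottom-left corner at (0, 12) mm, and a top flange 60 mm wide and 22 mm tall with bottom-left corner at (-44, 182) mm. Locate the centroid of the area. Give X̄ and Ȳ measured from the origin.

bottom flange: A = 145 × 12 = 1740.00, centroid at (88.50, 6.00).
web: A = 16 × 170 = 2720.00, centroid at (8.00, 97.00).
top flange: A = 60 × 22 = 1320.00, centroid at (-14.00, 193.00).
ΣA = 5780.00 mm², ΣAX̄ = 157270.00 mm³, ΣAȲ = 529040.00 mm³.
X̄ = 157270.00/5780.00 = 27.21 mm; Ȳ = 529040.00/5780.00 = 91.53 mm.

X̄ = 27.21 mm, Ȳ = 91.53 mm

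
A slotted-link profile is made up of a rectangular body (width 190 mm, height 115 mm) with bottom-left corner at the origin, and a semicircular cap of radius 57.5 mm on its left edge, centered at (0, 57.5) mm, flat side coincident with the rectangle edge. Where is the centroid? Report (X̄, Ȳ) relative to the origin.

X̄ = 72.07 mm, Ȳ = 57.50 mm

rectangular body: A = 190 × 115 = 21850.00, centroid at (95.00, 57.50).
semicircular end: A = ½π·57.5² = 5193.45, centroid at (-24.40, 57.50).
ΣA = 27043.45 mm², ΣAX̄ = 1949010.42 mm³, ΣAȲ = 1554998.11 mm³.
X̄ = 1949010.42/27043.45 = 72.07 mm; Ȳ = 1554998.11/27043.45 = 57.50 mm.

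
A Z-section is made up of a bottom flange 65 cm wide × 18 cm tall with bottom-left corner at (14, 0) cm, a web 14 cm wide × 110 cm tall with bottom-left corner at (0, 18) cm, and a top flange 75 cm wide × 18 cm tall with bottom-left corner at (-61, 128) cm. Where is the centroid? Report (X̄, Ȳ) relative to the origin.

X̄ = 8.24 cm, Ȳ = 75.84 cm

Part | A | x̄ᵢ | ȳᵢ | A·x̄ᵢ | A·ȳᵢ
bottom flange | 1170.00 | 46.50 | 9.00 | 54405.00 | 10530.00
web | 1540.00 | 7.00 | 73.00 | 10780.00 | 112420.00
top flange | 1350.00 | -23.50 | 137.00 | -31725.00 | 184950.00
Σ | 4060.00 |  |  | 33460.00 | 307900.00
X̄ = 33460.00 / 4060.00 = 8.24 cm
Ȳ = 307900.00 / 4060.00 = 75.84 cm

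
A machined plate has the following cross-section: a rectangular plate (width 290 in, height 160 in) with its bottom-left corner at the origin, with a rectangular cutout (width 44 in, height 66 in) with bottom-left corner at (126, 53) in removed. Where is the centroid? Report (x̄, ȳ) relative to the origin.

x̄ = 144.80 in, ȳ = 79.60 in

plate: A = 290 × 160 = 46400.00, centroid at (145.00, 80.00).
hole: A = −(44 × 66) = -2904.00, centroid at (148.00, 86.00).
ΣA = 43496.00 in², ΣAx̄ = 6298208.00 in³, ΣAȳ = 3462256.00 in³.
x̄ = 6298208.00/43496.00 = 144.80 in; ȳ = 3462256.00/43496.00 = 79.60 in.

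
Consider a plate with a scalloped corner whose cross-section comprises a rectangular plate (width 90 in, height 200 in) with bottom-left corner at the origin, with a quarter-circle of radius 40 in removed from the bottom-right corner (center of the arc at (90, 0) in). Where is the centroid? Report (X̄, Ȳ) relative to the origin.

X̄ = 42.90 in, Ȳ = 106.23 in

Part | A | x̄ᵢ | ȳᵢ | A·x̄ᵢ | A·ȳᵢ
plate | 18000.00 | 45.00 | 100.00 | 810000.00 | 1800000.00
removed quarter-circle | -1256.64 | 73.02 | 16.98 | -91764.00 | -21333.33
Σ | 16743.36 |  |  | 718236.00 | 1778666.67
X̄ = 718236.00 / 16743.36 = 42.90 in
Ȳ = 1778666.67 / 16743.36 = 106.23 in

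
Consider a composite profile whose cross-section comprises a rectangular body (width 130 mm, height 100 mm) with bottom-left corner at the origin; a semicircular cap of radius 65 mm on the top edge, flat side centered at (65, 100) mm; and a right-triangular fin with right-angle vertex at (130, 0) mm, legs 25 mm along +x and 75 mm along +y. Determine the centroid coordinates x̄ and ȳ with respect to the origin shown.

Part | A | x̄ᵢ | ȳᵢ | A·x̄ᵢ | A·ȳᵢ
rectangular body | 13000.00 | 65.00 | 50.00 | 845000.00 | 650000.00
semicircular top | 6636.61 | 65.00 | 127.59 | 431379.94 | 846744.78
triangular fin | 937.50 | 138.33 | 25.00 | 129687.50 | 23437.50
Σ | 20574.11 |  |  | 1406067.44 | 1520182.28
x̄ = 1406067.44 / 20574.11 = 68.34 mm
ȳ = 1520182.28 / 20574.11 = 73.89 mm

x̄ = 68.34 mm, ȳ = 73.89 mm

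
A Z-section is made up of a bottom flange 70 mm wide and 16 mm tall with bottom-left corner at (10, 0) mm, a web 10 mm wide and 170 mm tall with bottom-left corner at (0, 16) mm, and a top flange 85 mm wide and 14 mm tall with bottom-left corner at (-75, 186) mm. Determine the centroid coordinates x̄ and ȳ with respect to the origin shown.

bottom flange: A = 70 × 16 = 1120.00, centroid at (45.00, 8.00).
web: A = 10 × 170 = 1700.00, centroid at (5.00, 101.00).
top flange: A = 85 × 14 = 1190.00, centroid at (-32.50, 193.00).
ΣA = 4010.00 mm²
ΣAx̄ = (1120.00)(45.00) + (1700.00)(5.00) + (1190.00)(-32.50) = 20225.00 mm³
ΣAȳ = (1120.00)(8.00) + (1700.00)(101.00) + (1190.00)(193.00) = 410330.00 mm³
x̄ = 20225.00 / 4010.00 = 5.04 mm
ȳ = 410330.00 / 4010.00 = 102.33 mm

x̄ = 5.04 mm, ȳ = 102.33 mm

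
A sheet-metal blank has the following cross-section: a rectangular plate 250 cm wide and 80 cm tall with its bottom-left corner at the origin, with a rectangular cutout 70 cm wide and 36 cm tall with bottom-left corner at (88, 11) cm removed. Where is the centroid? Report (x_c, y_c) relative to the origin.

x_c = 125.29 cm, y_c = 41.59 cm

plate: A = 250 × 80 = 20000.00, centroid at (125.00, 40.00).
hole: A = −(70 × 36) = -2520.00, centroid at (123.00, 29.00).
ΣA = 17480.00 cm², ΣAx_c = 2190040.00 cm³, ΣAy_c = 726920.00 cm³.
x_c = 2190040.00/17480.00 = 125.29 cm; y_c = 726920.00/17480.00 = 41.59 cm.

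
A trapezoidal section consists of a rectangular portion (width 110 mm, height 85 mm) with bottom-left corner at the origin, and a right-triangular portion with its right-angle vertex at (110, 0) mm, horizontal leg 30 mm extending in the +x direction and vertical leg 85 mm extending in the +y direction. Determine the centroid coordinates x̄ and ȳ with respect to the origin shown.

x̄ = 62.80 mm, ȳ = 40.80 mm

rectangular portion: A = 110 × 85 = 9350.00, centroid at (55.00, 42.50).
triangular portion: A = ½·30·85 = 1275.00, centroid at (120.00, 28.33).
ΣA = 10625.00 mm², ΣAx̄ = 667250.00 mm³, ΣAȳ = 433500.00 mm³.
x̄ = 667250.00/10625.00 = 62.80 mm; ȳ = 433500.00/10625.00 = 40.80 mm.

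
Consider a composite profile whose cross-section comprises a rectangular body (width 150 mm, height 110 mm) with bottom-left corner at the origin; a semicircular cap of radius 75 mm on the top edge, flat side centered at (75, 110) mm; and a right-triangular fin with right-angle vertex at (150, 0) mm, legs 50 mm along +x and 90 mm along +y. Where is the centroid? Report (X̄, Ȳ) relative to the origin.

Part | A | x̄ᵢ | ȳᵢ | A·x̄ᵢ | A·ȳᵢ
rectangular body | 16500.00 | 75.00 | 55.00 | 1237500.00 | 907500.00
semicircular top | 8835.73 | 75.00 | 141.83 | 662679.70 | 1253180.23
triangular fin | 2250.00 | 166.67 | 30.00 | 375000.00 | 67500.00
Σ | 27585.73 |  |  | 2275179.70 | 2228180.23
X̄ = 2275179.70 / 27585.73 = 82.48 mm
Ȳ = 2228180.23 / 27585.73 = 80.77 mm

X̄ = 82.48 mm, Ȳ = 80.77 mm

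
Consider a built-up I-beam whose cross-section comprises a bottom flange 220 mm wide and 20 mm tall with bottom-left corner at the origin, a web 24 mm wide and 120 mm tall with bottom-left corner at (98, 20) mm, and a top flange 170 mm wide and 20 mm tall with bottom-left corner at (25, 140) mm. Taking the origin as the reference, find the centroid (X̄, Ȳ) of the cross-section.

X̄ = 110.00 mm, Ȳ = 73.45 mm

bottom flange: A = 220 × 20 = 4400.00, centroid at (110.00, 10.00).
web: A = 24 × 120 = 2880.00, centroid at (110.00, 80.00).
top flange: A = 170 × 20 = 3400.00, centroid at (110.00, 150.00).
ΣA = 10680.00 mm², ΣAX̄ = 1174800.00 mm³, ΣAȲ = 784400.00 mm³.
X̄ = 1174800.00/10680.00 = 110.00 mm; Ȳ = 784400.00/10680.00 = 73.45 mm.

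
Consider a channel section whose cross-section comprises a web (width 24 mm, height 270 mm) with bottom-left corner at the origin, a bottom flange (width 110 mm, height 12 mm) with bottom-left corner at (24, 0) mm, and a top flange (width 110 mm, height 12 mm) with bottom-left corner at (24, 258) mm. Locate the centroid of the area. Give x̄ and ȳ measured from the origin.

x̄ = 31.39 mm, ȳ = 135.00 mm

web: A = 24 × 270 = 6480.00, centroid at (12.00, 135.00).
bottom flange: A = 110 × 12 = 1320.00, centroid at (79.00, 6.00).
top flange: A = 110 × 12 = 1320.00, centroid at (79.00, 264.00).
ΣA = 9120.00 mm², ΣAx̄ = 286320.00 mm³, ΣAȳ = 1231200.00 mm³.
x̄ = 286320.00/9120.00 = 31.39 mm; ȳ = 1231200.00/9120.00 = 135.00 mm.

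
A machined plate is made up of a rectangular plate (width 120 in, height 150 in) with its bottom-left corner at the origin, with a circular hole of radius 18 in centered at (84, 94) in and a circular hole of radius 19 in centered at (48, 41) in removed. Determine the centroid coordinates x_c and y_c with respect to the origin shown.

x_c = 59.32 in, y_c = 76.21 in

Part | A | x̄ᵢ | ȳᵢ | A·x̄ᵢ | A·ȳᵢ
plate | 18000.00 | 60.00 | 75.00 | 1080000.00 | 1350000.00
hole 1 | -1017.88 | 84.00 | 94.00 | -85501.59 | -95680.35
hole 2 | -1134.11 | 48.00 | 41.00 | -54437.52 | -46498.71
Σ | 15848.01 |  |  | 940060.90 | 1207820.94
x_c = 940060.90 / 15848.01 = 59.32 in
y_c = 1207820.94 / 15848.01 = 76.21 in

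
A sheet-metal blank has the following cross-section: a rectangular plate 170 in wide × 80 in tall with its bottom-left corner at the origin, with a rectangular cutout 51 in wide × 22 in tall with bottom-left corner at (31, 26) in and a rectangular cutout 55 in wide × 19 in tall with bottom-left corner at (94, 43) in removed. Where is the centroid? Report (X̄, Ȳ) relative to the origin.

Part | A | x̄ᵢ | ȳᵢ | A·x̄ᵢ | A·ȳᵢ
plate | 13600.00 | 85.00 | 40.00 | 1156000.00 | 544000.00
hole 1 | -1122.00 | 56.50 | 37.00 | -63393.00 | -41514.00
hole 2 | -1045.00 | 121.50 | 52.50 | -126967.50 | -54862.50
Σ | 11433.00 |  |  | 965639.50 | 447623.50
X̄ = 965639.50 / 11433.00 = 84.46 in
Ȳ = 447623.50 / 11433.00 = 39.15 in

X̄ = 84.46 in, Ȳ = 39.15 in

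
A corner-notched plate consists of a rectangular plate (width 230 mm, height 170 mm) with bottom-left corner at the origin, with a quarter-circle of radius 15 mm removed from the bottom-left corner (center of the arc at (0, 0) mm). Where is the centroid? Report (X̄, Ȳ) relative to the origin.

Part | A | x̄ᵢ | ȳᵢ | A·x̄ᵢ | A·ȳᵢ
plate | 39100.00 | 115.00 | 85.00 | 4496500.00 | 3323500.00
removed quarter-circle | -176.71 | 6.37 | 6.37 | -1125.00 | -1125.00
Σ | 38923.29 |  |  | 4495375.00 | 3322375.00
X̄ = 4495375.00 / 38923.29 = 115.49 mm
Ȳ = 3322375.00 / 38923.29 = 85.36 mm

X̄ = 115.49 mm, Ȳ = 85.36 mm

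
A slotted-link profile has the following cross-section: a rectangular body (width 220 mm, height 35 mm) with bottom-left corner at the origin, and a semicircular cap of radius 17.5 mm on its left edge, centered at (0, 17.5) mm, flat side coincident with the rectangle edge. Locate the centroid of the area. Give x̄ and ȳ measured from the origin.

x̄ = 103.10 mm, ȳ = 17.50 mm

rectangular body: A = 220 × 35 = 7700.00, centroid at (110.00, 17.50).
semicircular end: A = ½π·17.5² = 481.06, centroid at (-7.43, 17.50).
ΣA = 8181.06 mm²
ΣAx̄ = (7700.00)(110.00) + (481.06)(-7.43) = 843427.08 mm³
ΣAȳ = (7700.00)(17.50) + (481.06)(17.50) = 143168.49 mm³
x̄ = 843427.08 / 8181.06 = 103.10 mm
ȳ = 143168.49 / 8181.06 = 17.50 mm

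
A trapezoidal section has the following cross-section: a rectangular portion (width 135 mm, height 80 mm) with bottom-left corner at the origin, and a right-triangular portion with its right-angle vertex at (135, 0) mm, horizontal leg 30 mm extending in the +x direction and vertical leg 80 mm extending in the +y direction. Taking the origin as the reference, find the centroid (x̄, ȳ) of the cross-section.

rectangular portion: A = 135 × 80 = 10800.00, centroid at (67.50, 40.00).
triangular portion: A = ½·30·80 = 1200.00, centroid at (145.00, 26.67).
ΣA = 12000.00 mm²
ΣAx̄ = (10800.00)(67.50) + (1200.00)(145.00) = 903000.00 mm³
ΣAȳ = (10800.00)(40.00) + (1200.00)(26.67) = 464000.00 mm³
x̄ = 903000.00 / 12000.00 = 75.25 mm
ȳ = 464000.00 / 12000.00 = 38.67 mm

x̄ = 75.25 mm, ȳ = 38.67 mm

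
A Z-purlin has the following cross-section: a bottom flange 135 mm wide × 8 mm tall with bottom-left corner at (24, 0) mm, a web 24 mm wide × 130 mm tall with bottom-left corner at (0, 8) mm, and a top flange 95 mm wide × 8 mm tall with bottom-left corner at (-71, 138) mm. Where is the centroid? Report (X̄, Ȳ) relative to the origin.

X̄ = 23.87 mm, Ȳ = 68.55 mm

bottom flange: A = 135 × 8 = 1080.00, centroid at (91.50, 4.00).
web: A = 24 × 130 = 3120.00, centroid at (12.00, 73.00).
top flange: A = 95 × 8 = 760.00, centroid at (-23.50, 142.00).
ΣA = 4960.00 mm², ΣAX̄ = 118400.00 mm³, ΣAȲ = 340000.00 mm³.
X̄ = 118400.00/4960.00 = 23.87 mm; Ȳ = 340000.00/4960.00 = 68.55 mm.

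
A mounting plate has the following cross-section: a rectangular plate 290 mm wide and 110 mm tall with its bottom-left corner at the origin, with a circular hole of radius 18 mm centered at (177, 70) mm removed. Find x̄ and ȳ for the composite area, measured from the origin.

plate: A = 290 × 110 = 31900.00, centroid at (145.00, 55.00).
hole: A = −π·18² = -1017.88, centroid at (177.00, 70.00).
ΣA = 30882.12 mm², ΣAx̄ = 4445335.94 mm³, ΣAȳ = 1683248.68 mm³.
x̄ = 4445335.94/30882.12 = 143.95 mm; ȳ = 1683248.68/30882.12 = 54.51 mm.

x̄ = 143.95 mm, ȳ = 54.51 mm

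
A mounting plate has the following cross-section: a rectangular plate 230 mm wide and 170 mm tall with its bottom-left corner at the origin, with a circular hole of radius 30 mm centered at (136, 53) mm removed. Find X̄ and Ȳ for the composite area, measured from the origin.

X̄ = 113.36 mm, Ȳ = 87.49 mm

plate: A = 230 × 170 = 39100.00, centroid at (115.00, 85.00).
hole: A = −π·30² = -2827.43, centroid at (136.00, 53.00).
ΣA = 36272.57 mm², ΣAX̄ = 4111969.06 mm³, ΣAȲ = 3173646.03 mm³.
X̄ = 4111969.06/36272.57 = 113.36 mm; Ȳ = 3173646.03/36272.57 = 87.49 mm.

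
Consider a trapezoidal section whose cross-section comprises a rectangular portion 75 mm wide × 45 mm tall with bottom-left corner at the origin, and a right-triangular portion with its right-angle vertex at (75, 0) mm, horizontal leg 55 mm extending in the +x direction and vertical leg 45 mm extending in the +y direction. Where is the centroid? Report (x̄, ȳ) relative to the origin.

Part | A | x̄ᵢ | ȳᵢ | A·x̄ᵢ | A·ȳᵢ
rectangular portion | 3375.00 | 37.50 | 22.50 | 126562.50 | 75937.50
triangular portion | 1237.50 | 93.33 | 15.00 | 115500.00 | 18562.50
Σ | 4612.50 |  |  | 242062.50 | 94500.00
x̄ = 242062.50 / 4612.50 = 52.48 mm
ȳ = 94500.00 / 4612.50 = 20.49 mm

x̄ = 52.48 mm, ȳ = 20.49 mm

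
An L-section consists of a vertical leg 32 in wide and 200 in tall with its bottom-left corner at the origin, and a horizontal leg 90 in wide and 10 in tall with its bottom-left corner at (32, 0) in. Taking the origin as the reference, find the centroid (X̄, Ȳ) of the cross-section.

vertical leg: A = 32 × 200 = 6400.00, centroid at (16.00, 100.00).
horizontal leg: A = 90 × 10 = 900.00, centroid at (77.00, 5.00).
ΣA = 7300.00 in²
ΣAX̄ = (6400.00)(16.00) + (900.00)(77.00) = 171700.00 in³
ΣAȲ = (6400.00)(100.00) + (900.00)(5.00) = 644500.00 in³
X̄ = 171700.00 / 7300.00 = 23.52 in
Ȳ = 644500.00 / 7300.00 = 88.29 in

X̄ = 23.52 in, Ȳ = 88.29 in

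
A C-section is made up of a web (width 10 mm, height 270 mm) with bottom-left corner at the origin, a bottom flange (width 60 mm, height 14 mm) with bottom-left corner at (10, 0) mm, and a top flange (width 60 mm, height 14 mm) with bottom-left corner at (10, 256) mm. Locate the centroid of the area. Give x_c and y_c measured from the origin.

x_c = 18.42 mm, y_c = 135.00 mm

Part | A | x̄ᵢ | ȳᵢ | A·x̄ᵢ | A·ȳᵢ
web | 2700.00 | 5.00 | 135.00 | 13500.00 | 364500.00
bottom flange | 840.00 | 40.00 | 7.00 | 33600.00 | 5880.00
top flange | 840.00 | 40.00 | 263.00 | 33600.00 | 220920.00
Σ | 4380.00 |  |  | 80700.00 | 591300.00
x_c = 80700.00 / 4380.00 = 18.42 mm
y_c = 591300.00 / 4380.00 = 135.00 mm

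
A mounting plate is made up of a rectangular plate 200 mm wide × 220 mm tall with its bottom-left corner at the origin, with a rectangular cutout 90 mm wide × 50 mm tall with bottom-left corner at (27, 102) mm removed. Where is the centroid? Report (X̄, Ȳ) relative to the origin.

X̄ = 103.19 mm, Ȳ = 108.06 mm

plate: A = 200 × 220 = 44000.00, centroid at (100.00, 110.00).
hole: A = −(90 × 50) = -4500.00, centroid at (72.00, 127.00).
ΣA = 39500.00 mm², ΣAX̄ = 4076000.00 mm³, ΣAȲ = 4268500.00 mm³.
X̄ = 4076000.00/39500.00 = 103.19 mm; Ȳ = 4268500.00/39500.00 = 108.06 mm.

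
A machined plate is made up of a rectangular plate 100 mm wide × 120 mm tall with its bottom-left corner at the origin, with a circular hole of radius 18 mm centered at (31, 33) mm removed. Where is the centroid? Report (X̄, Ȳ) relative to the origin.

Part | A | x̄ᵢ | ȳᵢ | A·x̄ᵢ | A·ȳᵢ
plate | 12000.00 | 50.00 | 60.00 | 600000.00 | 720000.00
hole | -1017.88 | 31.00 | 33.00 | -31554.16 | -33589.91
Σ | 10982.12 |  |  | 568445.84 | 686410.09
X̄ = 568445.84 / 10982.12 = 51.76 mm
Ȳ = 686410.09 / 10982.12 = 62.50 mm

X̄ = 51.76 mm, Ȳ = 62.50 mm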